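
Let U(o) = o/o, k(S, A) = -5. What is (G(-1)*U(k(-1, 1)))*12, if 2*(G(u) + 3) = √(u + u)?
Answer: -36 + 6*I*√2 ≈ -36.0 + 8.4853*I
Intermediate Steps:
G(u) = -3 + √2*√u/2 (G(u) = -3 + √(u + u)/2 = -3 + √(2*u)/2 = -3 + (√2*√u)/2 = -3 + √2*√u/2)
U(o) = 1
(G(-1)*U(k(-1, 1)))*12 = ((-3 + √2*√(-1)/2)*1)*12 = ((-3 + √2*I/2)*1)*12 = ((-3 + I*√2/2)*1)*12 = (-3 + I*√2/2)*12 = -36 + 6*I*√2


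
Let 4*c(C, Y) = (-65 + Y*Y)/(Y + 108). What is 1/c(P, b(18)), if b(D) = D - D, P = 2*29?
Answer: -432/65 ≈ -6.6462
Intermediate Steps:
P = 58
b(D) = 0
c(C, Y) = (-65 + Y²)/(4*(108 + Y)) (c(C, Y) = ((-65 + Y*Y)/(Y + 108))/4 = ((-65 + Y²)/(108 + Y))/4 = (-65 + Y²)/(4*(108 + Y)))
1/c(P, b(18)) = 1/((-65 + 0²)/(4*(108 + 0))) = 1/((¼)*(-65 + 0)/108) = 1/((¼)*(1/108)*(-65)) = 1/(-65/432) = -432/65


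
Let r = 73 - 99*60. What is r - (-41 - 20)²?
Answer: -9588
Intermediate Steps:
r = -5867 (r = 73 - 5940 = -5867)
r - (-41 - 20)² = -5867 - (-41 - 20)² = -5867 - 1*(-61)² = -5867 - 1*3721 = -5867 - 3721 = -9588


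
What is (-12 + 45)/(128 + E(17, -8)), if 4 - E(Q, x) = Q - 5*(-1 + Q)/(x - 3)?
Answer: 121/395 ≈ 0.30633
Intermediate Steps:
E(Q, x) = 4 - Q + 5*(-1 + Q)/(-3 + x) (E(Q, x) = 4 - (Q - 5*(-1 + Q)/(x - 3)) = 4 - (Q - 5*(-1 + Q)/(-3 + x)) = 4 + (-Q + 5*(-1 + Q)/(-3 + x)) = 4 - Q + 5*(-1 + Q)/(-3 + x))
(-12 + 45)/(128 + E(17, -8)) = (-12 + 45)/(128 + (-17 + 4*(-8) + 8*17 - 1*17*(-8))/(-3 - 8)) = 33/(128 + (-17 - 32 + 136 + 136)/(-11)) = 33/(128 - 1/11*223) = 33/(128 - 223/11) = 33/(1185/11) = 33*(11/1185) = 121/395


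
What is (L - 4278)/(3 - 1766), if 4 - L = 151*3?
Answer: 4727/1763 ≈ 2.6812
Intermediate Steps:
L = -449 (L = 4 - 151*3 = 4 - 1*453 = 4 - 453 = -449)
(L - 4278)/(3 - 1766) = (-449 - 4278)/(3 - 1766) = -4727/(-1763) = -4727*(-1/1763) = 4727/1763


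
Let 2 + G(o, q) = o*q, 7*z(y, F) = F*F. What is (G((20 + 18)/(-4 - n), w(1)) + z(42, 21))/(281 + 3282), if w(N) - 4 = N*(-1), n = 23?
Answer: 73/4581 ≈ 0.015935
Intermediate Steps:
z(y, F) = F²/7 (z(y, F) = (F*F)/7 = F²/7)
w(N) = 4 - N (w(N) = 4 + N*(-1) = 4 - N)
G(o, q) = -2 + o*q
(G((20 + 18)/(-4 - n), w(1)) + z(42, 21))/(281 + 3282) = ((-2 + ((20 + 18)/(-4 - 1*23))*(4 - 1*1)) + (⅐)*21²)/(281 + 3282) = ((-2 + (38/(-4 - 23))*(4 - 1)) + (⅐)*441)/3563 = ((-2 + (38/(-27))*3) + 63)*(1/3563) = ((-2 + (38*(-1/27))*3) + 63)*(1/3563) = ((-2 - 38/27*3) + 63)*(1/3563) = ((-2 - 38/9) + 63)*(1/3563) = (-56/9 + 63)*(1/3563) = (511/9)*(1/3563) = 73/4581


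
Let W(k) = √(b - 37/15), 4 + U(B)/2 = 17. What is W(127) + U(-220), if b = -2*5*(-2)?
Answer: 26 + √3945/15 ≈ 30.187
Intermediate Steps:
U(B) = 26 (U(B) = -8 + 2*17 = -8 + 34 = 26)
b = 20 (b = -10*(-2) = 20)
W(k) = √3945/15 (W(k) = √(20 - 37/15) = √(263/15) = √3945/15)
W(127) + U(-220) = √3945/15 + 26 = 26 + √3945/15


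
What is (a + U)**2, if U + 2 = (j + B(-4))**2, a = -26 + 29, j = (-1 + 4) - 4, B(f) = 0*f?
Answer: 4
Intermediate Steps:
B(f) = 0
j = -1 (j = 3 - 4 = -1)
a = 3
U = -1 (U = -2 + (-1 + 0)**2 = -2 + (-1)**2 = -2 + 1 = -1)
(a + U)**2 = (3 - 1)**2 = 2**2 = 4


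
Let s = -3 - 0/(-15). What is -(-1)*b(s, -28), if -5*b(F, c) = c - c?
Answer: 0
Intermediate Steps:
s = -3 (s = -3 - 0*(-1)/15 = -3 - 1*0 = -3 + 0 = -3)
b(F, c) = 0 (b(F, c) = -(c - c)/5 = -⅕*0 = 0)
-(-1)*b(s, -28) = -(-1)*0 = -1*0 = 0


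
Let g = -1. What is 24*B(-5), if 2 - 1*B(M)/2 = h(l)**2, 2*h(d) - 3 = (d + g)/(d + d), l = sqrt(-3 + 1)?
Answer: -99/2 - 21*I*sqrt(2) ≈ -49.5 - 29.698*I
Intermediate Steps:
l = I*sqrt(2) (l = sqrt(-2) = I*sqrt(2) ≈ 1.4142*I)
h(d) = 3/2 + (-1 + d)/(4*d) (h(d) = 3/2 + ((d - 1)/(d + d))/2 = 3/2 + ((-1 + d)/((2*d)))/2 = 3/2 + ((-1 + d)*(1/(2*d)))/2 = 3/2 + ((-1 + d)/(2*d))/2 = 3/2 + (-1 + d)/(4*d))
B(M) = 4 + (-1 + 7*I*sqrt(2))**2/16 (B(M) = 4 - 2*(-(-1 + 7*(I*sqrt(2)))**2/32) = 4 - 2*(-(-1 + 7*I*sqrt(2))**2/32) = 4 - (-1)*(-1 + 7*I*sqrt(2))**2/16 = 4 + (-1 + 7*I*sqrt(2))**2/16)
24*B(-5) = 24*(-33/16 - 7*I*sqrt(2)/8) = -99/2 - 21*I*sqrt(2)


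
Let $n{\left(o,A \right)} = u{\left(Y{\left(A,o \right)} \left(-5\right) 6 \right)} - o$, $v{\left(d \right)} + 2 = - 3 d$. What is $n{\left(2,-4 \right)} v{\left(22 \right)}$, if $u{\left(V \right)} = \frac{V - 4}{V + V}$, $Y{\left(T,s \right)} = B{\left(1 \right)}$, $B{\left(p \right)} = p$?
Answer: $\frac{1462}{15} \approx 97.467$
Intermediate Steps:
$v{\left(d \right)} = -2 - 3 d$
$Y{\left(T,s \right)} = 1$
$u{\left(V \right)} = \frac{-4 + V}{2 V}$
$n{\left(o,A \right)} = \frac{17}{30} - o$ ($n{\left(o,A \right)} = \frac{-4 + 1 \left(-5\right) 6}{2 \cdot 1 \left(-5\right) 6} - o = \frac{-4 - 30}{2 \left(\left(-5\right) 6\right)} - o = \frac{-4 - 30}{2 \left(-30\right)} - o = \frac{1}{2} \left(- \frac{1}{30}\right) \left(-34\right) - o = \frac{17}{30} - o$)
$n{\left(2,-4 \right)} v{\left(22 \right)} = \left(\frac{17}{30} - 2\right) \left(-2 - 66\right) = \left(- \frac{43}{30}\right) \left(-68\right) = \frac{1462}{15}$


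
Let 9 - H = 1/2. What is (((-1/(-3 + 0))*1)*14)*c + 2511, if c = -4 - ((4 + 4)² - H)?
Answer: 6700/3 ≈ 2233.3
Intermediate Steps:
H = 17/2 (H = 9 - 1/2 = 9 - 1*½ = 9 - ½ = 17/2 ≈ 8.5000)
c = -119/2 (c = -4 - ((4 + 4)² - 1*17/2) = -4 - (8² - 17/2) = -4 - (64 - 17/2) = -4 - 1*111/2 = -4 - 111/2 = -119/2 ≈ -59.500)
(((-1/(-3 + 0))*1)*14)*c + 2511 = (((-1/(-3 + 0))*1)*14)*(-119/2) + 2511 = (((-1/(-3))*1)*14)*(-119/2) + 2511 = ((-⅓*(-1)*1)*14)*(-119/2) + 2511 = (((⅓)*1)*14)*(-119/2) + 2511 = ((⅓)*14)*(-119/2) + 2511 = (14/3)*(-119/2) + 2511 = -833/3 + 2511 = 6700/3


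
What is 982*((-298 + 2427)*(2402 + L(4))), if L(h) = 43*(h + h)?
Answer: 5741001788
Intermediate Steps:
L(h) = 86*h (L(h) = 43*(2*h) = 86*h)
982*((-298 + 2427)*(2402 + L(4))) = 982*((-298 + 2427)*(2402 + 86*4)) = 982*(2129*(2402 + 344)) = 982*(2129*2746) = 982*5846234 = 5741001788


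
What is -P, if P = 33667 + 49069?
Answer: -82736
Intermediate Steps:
P = 82736
-P = -1*82736 = -82736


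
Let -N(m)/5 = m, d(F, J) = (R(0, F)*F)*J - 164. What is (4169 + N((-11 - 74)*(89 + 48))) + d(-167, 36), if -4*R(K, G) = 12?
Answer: 80266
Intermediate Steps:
R(K, G) = -3 (R(K, G) = -1/4*12 = -3)
d(F, J) = -164 - 3*F*J (d(F, J) = (-3*F)*J - 164 = -3*F*J - 164 = -164 - 3*F*J)
N(m) = -5*m
(4169 + N((-11 - 74)*(89 + 48))) + d(-167, 36) = (4169 - 5*(-11 - 74)*(89 + 48)) + (-164 - 3*(-167)*36) = (4169 - (-425)*137) + (-164 + 18036) = (4169 - 5*(-11645)) + 17872 = (4169 + 58225) + 17872 = 62394 + 17872 = 80266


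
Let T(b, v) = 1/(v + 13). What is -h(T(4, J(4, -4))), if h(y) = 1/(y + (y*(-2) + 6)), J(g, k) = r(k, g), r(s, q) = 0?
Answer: -13/77 ≈ -0.16883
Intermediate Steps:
J(g, k) = 0
T(b, v) = 1/(13 + v)
h(y) = 1/(6 - y) (h(y) = 1/(y + (-2*y + 6)) = 1/(y + (6 - 2*y)) = 1/(6 - y))
-h(T(4, J(4, -4))) = -(-1)/(-6 + 1/(13 + 0)) = -(-1)/(-6 + 1/13) = -(-1)/(-77/13) = -(-1)*(-13)/77 = -1*13/77 = -13/77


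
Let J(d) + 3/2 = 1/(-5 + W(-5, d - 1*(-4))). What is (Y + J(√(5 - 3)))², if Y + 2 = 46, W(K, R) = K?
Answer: 44944/25 ≈ 1797.8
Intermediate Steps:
Y = 44 (Y = -2 + 46 = 44)
J(d) = -8/5 (J(d) = -3/2 + 1/(-5 - 5) = -3/2 + 1/(-10) = -3/2 - ⅒ = -8/5)
(Y + J(√(5 - 3)))² = (44 - 8/5)² = (212/5)² = 44944/25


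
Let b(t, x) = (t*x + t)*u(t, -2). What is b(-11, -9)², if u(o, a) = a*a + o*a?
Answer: 5234944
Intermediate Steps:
u(o, a) = a² + a*o
b(t, x) = (4 - 2*t)*(t + t*x) (b(t, x) = (t*x + t)*(-2*(-2 + t)) = (t + t*x)*(4 - 2*t) = (4 - 2*t)*(t + t*x))
b(-11, -9)² = (2*(-11)*(1 - 9)*(2 - 1*(-11)))² = (2*(-11)*(-8)*(2 + 11))² = (2*(-11)*(-8)*13)² = 2288² = 5234944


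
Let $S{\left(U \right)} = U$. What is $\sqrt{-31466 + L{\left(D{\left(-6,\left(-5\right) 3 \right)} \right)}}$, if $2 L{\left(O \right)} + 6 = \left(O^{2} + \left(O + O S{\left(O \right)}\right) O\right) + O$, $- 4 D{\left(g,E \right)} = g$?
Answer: $\frac{i \sqrt{503429}}{4} \approx 177.38 i$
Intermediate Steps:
$D{\left(g,E \right)} = - \frac{g}{4}$
$L{\left(O \right)} = -3 + \frac{O}{2} + \frac{O^{2}}{2} + \frac{O \left(O + O^{2}\right)}{2}$ ($L{\left(O \right)} = -3 + \frac{\left(O^{2} + \left(O + O O\right) O\right) + O}{2} = -3 + \frac{\left(O^{2} + \left(O + O^{2}\right) O\right) + O}{2} = -3 + \frac{\left(O^{2} + O \left(O + O^{2}\right)\right) + O}{2} = -3 + \frac{O + O^{2} + O \left(O + O^{2}\right)}{2} = -3 + \left(\frac{O}{2} + \frac{O^{2}}{2} + \frac{O \left(O + O^{2}\right)}{2}\right) = -3 + \frac{O}{2} + \frac{O^{2}}{2} + \frac{O \left(O + O^{2}\right)}{2}$)
$\sqrt{-31466 + L{\left(D{\left(-6,\left(-5\right) 3 \right)} \right)}} = \sqrt{-31466 + \left(-3 + \left(\left(- \frac{1}{4}\right) \left(-6\right)\right)^{2} + \frac{\left(- \frac{1}{4}\right) \left(-6\right)}{2} + \frac{\left(\left(- \frac{1}{4}\right) \left(-6\right)\right)^{3}}{2}\right)} = \sqrt{-31466 + \left(-3 + \left(\frac{3}{2}\right)^{2} + \frac{1}{2} \cdot \frac{3}{2} + \frac{\left(\frac{3}{2}\right)^{3}}{2}\right)} = \sqrt{-31466 + \left(-3 + \frac{9}{4} + \frac{3}{4} + \frac{1}{2} \cdot \frac{27}{8}\right)} = \sqrt{-31466 + \left(-3 + \frac{9}{4} + \frac{3}{4} + \frac{27}{16}\right)} = \sqrt{-31466 + \frac{27}{16}} = \sqrt{- \frac{503429}{16}} = \frac{i \sqrt{503429}}{4}$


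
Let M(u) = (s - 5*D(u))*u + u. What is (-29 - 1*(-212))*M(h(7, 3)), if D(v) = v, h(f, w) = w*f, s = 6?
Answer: -376614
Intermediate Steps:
h(f, w) = f*w
M(u) = u + u*(6 - 5*u) (M(u) = (6 - 5*u)*u + u = u*(6 - 5*u) + u = u + u*(6 - 5*u))
(-29 - 1*(-212))*M(h(7, 3)) = (-29 - 1*(-212))*((7*3)*(7 - 35*3)) = (-29 + 212)*(21*(7 - 5*21)) = 183*(21*(7 - 105)) = 183*(21*(-98)) = 183*(-2058) = -376614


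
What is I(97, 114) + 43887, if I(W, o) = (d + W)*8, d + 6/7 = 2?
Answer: 312705/7 ≈ 44672.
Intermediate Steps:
d = 8/7 (d = -6/7 + 2 = 8/7 ≈ 1.1429)
I(W, o) = 64/7 + 8*W (I(W, o) = (8/7 + W)*8 = 64/7 + 8*W)
I(97, 114) + 43887 = (64/7 + 8*97) + 43887 = (64/7 + 776) + 43887 = 5496/7 + 43887 = 312705/7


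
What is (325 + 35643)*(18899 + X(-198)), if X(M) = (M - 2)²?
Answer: 2118479232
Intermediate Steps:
X(M) = (-2 + M)²
(325 + 35643)*(18899 + X(-198)) = (325 + 35643)*(18899 + (-2 - 198)²) = 35968*(18899 + (-200)²) = 35968*(18899 + 40000) = 35968*58899 = 2118479232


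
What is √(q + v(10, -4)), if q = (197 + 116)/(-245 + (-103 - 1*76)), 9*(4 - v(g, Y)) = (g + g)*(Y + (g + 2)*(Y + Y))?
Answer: √91207382/636 ≈ 15.016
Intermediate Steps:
v(g, Y) = 4 - 2*g*(Y + 2*Y*(2 + g))/9 (v(g, Y) = 4 - (g + g)*(Y + (g + 2)*(Y + Y))/9 = 4 - 2*g*(Y + (2 + g)*(2*Y))/9 = 4 - 2*g*(Y + 2*Y*(2 + g))/9)
q = -313/424 (q = 313/(-245 + (-103 - 76)) = 313/(-245 - 179) = 313/(-424) = 313*(-1/424) = -313/424 ≈ -0.73821)
√(q + v(10, -4)) = √(-313/424 + (4 - 10/9*(-4)*10 - 4/9*(-4)*10²)) = √(-313/424 + (4 + 400/9 - 4/9*(-4)*100)) = √(-313/424 + (4 + 400/9 + 1600/9)) = √(-313/424 + 2036/9) = √(860447/3816) = √91207382/636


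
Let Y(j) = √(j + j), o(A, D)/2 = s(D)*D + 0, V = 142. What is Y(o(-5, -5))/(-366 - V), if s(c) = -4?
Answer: -√5/127 ≈ -0.017607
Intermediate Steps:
o(A, D) = -8*D (o(A, D) = 2*(-4*D + 0) = 2*(-4*D) = -8*D)
Y(j) = √2*√j (Y(j) = √(2*j) = √2*√j)
Y(o(-5, -5))/(-366 - V) = (√2*√(-8*(-5)))/(-366 - 1*142) = (√2*√40)/(-366 - 142) = (√2*(2*√10))/(-508) = (4*√5)*(-1/508) = -√5/127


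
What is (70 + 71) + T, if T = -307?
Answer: -166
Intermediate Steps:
(70 + 71) + T = (70 + 71) - 307 = 141 - 307 = -166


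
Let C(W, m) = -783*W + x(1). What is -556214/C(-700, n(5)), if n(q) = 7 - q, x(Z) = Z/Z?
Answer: -556214/548101 ≈ -1.0148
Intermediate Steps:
x(Z) = 1
C(W, m) = 1 - 783*W (C(W, m) = -783*W + 1 = 1 - 783*W)
-556214/C(-700, n(5)) = -556214/(1 - 783*(-700)) = -556214/(1 + 548100) = -556214/548101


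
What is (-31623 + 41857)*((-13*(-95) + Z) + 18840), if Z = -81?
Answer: 204618596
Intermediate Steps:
(-31623 + 41857)*((-13*(-95) + Z) + 18840) = (-31623 + 41857)*((-13*(-95) - 81) + 18840) = 10234*((1235 - 81) + 18840) = 10234*(1154 + 18840) = 10234*19994 = 204618596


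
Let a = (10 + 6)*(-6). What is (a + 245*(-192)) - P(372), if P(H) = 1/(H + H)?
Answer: -35069185/744 ≈ -47136.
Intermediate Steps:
a = -96 (a = 16*(-6) = -96)
P(H) = 1/(2*H)
(a + 245*(-192)) - P(372) = (-96 + 245*(-192)) - 1/(2*372) = (-96 - 47040) - 1/(2*372) = -47136 - 1*1/744 = -47136 - 1/744 = -35069185/744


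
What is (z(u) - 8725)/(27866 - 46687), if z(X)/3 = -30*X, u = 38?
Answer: 12145/18821 ≈ 0.64529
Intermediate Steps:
z(X) = -90*X (z(X) = 3*(-30*X) = -90*X)
(z(u) - 8725)/(27866 - 46687) = (-90*38 - 8725)/(27866 - 46687) = (-3420 - 8725)/(-18821) = -12145*(-1/18821) = 12145/18821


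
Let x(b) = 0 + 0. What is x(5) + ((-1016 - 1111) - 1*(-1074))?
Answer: -1053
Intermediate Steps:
x(b) = 0
x(5) + ((-1016 - 1111) - 1*(-1074)) = 0 + ((-1016 - 1111) - 1*(-1074)) = 0 + (-2127 + 1074) = 0 - 1053 = -1053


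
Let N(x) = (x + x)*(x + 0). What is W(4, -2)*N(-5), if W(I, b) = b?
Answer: -100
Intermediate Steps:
N(x) = 2*x² (N(x) = (2*x)*x = 2*x²)
W(4, -2)*N(-5) = -4*(-5)² = -4*25 = -2*50 = -100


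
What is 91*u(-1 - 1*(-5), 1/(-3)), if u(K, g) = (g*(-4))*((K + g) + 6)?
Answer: 10556/9 ≈ 1172.9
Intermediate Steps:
u(K, g) = -4*g*(6 + K + g) (u(K, g) = (-4*g)*(6 + K + g) = -4*g*(6 + K + g))
91*u(-1 - 1*(-5), 1/(-3)) = 91*(-4*(6 + (-1 - 1*(-5)) + 1/(-3))/(-3)) = 91*(-4*(-⅓)*(6 + (-1 + 5) - ⅓)) = 91*(-4*(-⅓)*(6 + 4 - ⅓)) = 91*(-4*(-⅓)*29/3) = 91*(116/9) = 10556/9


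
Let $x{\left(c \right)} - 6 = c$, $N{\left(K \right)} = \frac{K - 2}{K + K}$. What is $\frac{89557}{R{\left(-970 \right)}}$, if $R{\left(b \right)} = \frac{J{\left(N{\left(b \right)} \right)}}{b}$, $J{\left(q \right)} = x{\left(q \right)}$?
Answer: $- \frac{42132090650}{3153} \approx -1.3363 \cdot 10^{7}$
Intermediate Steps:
$N{\left(K \right)} = \frac{-2 + K}{2 K}$
$x{\left(c \right)} = 6 + c$
$J{\left(q \right)} = 6 + q$
$R{\left(b \right)} = \frac{6 + \frac{-2 + b}{2 b}}{b}$
$\frac{89557}{R{\left(-970 \right)}} = \frac{89557}{\frac{1}{2} \cdot \frac{1}{940900} \left(-2 + 13 \left(-970\right)\right)} = \frac{89557}{\frac{1}{2} \cdot \frac{1}{940900} \left(-2 - 12610\right)} = \frac{89557}{\frac{1}{2} \cdot \frac{1}{940900} \left(-12612\right)} = \frac{89557}{- \frac{3153}{470450}} = 89557 \left(- \frac{470450}{3153}\right) = - \frac{42132090650}{3153}$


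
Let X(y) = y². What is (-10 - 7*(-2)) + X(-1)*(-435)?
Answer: -431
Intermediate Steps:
(-10 - 7*(-2)) + X(-1)*(-435) = (-10 - 7*(-2)) + (-1)²*(-435) = (-10 + 14) + 1*(-435) = 4 - 435 = -431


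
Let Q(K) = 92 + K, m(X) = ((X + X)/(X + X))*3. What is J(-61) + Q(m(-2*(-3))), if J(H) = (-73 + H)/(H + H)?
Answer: 5862/61 ≈ 96.098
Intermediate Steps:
m(X) = 3 (m(X) = ((2*X)/((2*X)))*3 = ((2*X)*(1/(2*X)))*3 = 1*3 = 3)
J(H) = (-73 + H)/(2*H) (J(H) = (-73 + H)/((2*H)) = (-73 + H)*(1/(2*H)) = (-73 + H)/(2*H))
J(-61) + Q(m(-2*(-3))) = (1/2)*(-73 - 61)/(-61) + (92 + 3) = (1/2)*(-1/61)*(-134) + 95 = 67/61 + 95 = 5862/61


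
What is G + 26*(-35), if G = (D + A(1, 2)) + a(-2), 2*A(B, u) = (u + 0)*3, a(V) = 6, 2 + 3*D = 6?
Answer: -2699/3 ≈ -899.67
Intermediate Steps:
D = 4/3 (D = -⅔ + (⅓)*6 = -⅔ + 2 = 4/3 ≈ 1.3333)
A(B, u) = 3*u/2 (A(B, u) = ((u + 0)*3)/2 = (u*3)/2 = (3*u)/2 = 3*u/2)
G = 31/3 (G = (4/3 + (3/2)*2) + 6 = (4/3 + 3) + 6 = 13/3 + 6 = 31/3 ≈ 10.333)
G + 26*(-35) = 31/3 + 26*(-35) = 31/3 - 910 = -2699/3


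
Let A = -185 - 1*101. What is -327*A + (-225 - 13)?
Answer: 93284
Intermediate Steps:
A = -286 (A = -185 - 101 = -286)
-327*A + (-225 - 13) = -327*(-286) + (-225 - 13) = 93522 - 238 = 93284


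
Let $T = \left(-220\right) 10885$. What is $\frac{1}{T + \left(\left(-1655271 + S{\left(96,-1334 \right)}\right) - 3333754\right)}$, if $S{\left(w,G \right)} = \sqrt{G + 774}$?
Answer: $- \frac{1476745}{10903878975237} - \frac{4 i \sqrt{35}}{54519394876185} \approx -1.3543 \cdot 10^{-7} - 4.3405 \cdot 10^{-13} i$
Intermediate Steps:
$S{\left(w,G \right)} = \sqrt{774 + G}$
$T = -2394700$
$\frac{1}{T + \left(\left(-1655271 + S{\left(96,-1334 \right)}\right) - 3333754\right)} = \frac{1}{-2394700 - \left(4989025 - \sqrt{774 - 1334}\right)} = \frac{1}{-2394700 - \left(4989025 - 4 i \sqrt{35}\right)} = \frac{1}{-7383725 + 4 i \sqrt{35}}$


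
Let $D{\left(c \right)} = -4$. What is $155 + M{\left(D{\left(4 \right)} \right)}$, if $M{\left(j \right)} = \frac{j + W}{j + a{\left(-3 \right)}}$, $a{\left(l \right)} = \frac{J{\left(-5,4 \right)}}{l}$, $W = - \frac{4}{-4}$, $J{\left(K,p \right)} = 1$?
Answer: $\frac{2024}{13} \approx 155.69$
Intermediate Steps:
$W = 1$ ($W = \left(-4\right) \left(- \frac{1}{4}\right) = 1$)
$a{\left(l \right)} = \frac{1}{l}$ ($a{\left(l \right)} = 1 \frac{1}{l} = \frac{1}{l}$)
$M{\left(j \right)} = \frac{1 + j}{- \frac{1}{3} + j}$ ($M{\left(j \right)} = \frac{j + 1}{j + \frac{1}{-3}} = \frac{1 + j}{j - \frac{1}{3}} = \frac{1 + j}{- \frac{1}{3} + j}$)
$155 + M{\left(D{\left(4 \right)} \right)} = 155 + \frac{3 \left(1 - 4\right)}{-1 + 3 \left(-4\right)} = 155 + 3 \frac{1}{-1 - 12} \left(-3\right) = 155 + 3 \frac{1}{-13} \left(-3\right) = 155 + 3 \left(- \frac{1}{13}\right) \left(-3\right) = 155 + \frac{9}{13} = \frac{2024}{13}$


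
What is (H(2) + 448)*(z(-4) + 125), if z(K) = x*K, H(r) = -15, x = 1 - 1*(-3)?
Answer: 47197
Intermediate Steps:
x = 4 (x = 1 + 3 = 4)
z(K) = 4*K
(H(2) + 448)*(z(-4) + 125) = (-15 + 448)*(4*(-4) + 125) = 433*(-16 + 125) = 433*109 = 47197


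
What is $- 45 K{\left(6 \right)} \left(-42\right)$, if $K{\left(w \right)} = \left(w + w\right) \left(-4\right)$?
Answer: $-90720$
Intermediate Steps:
$K{\left(w \right)} = - 8 w$ ($K{\left(w \right)} = 2 w \left(-4\right) = - 8 w$)
$- 45 K{\left(6 \right)} \left(-42\right) = - 45 \left(\left(-8\right) 6\right) \left(-42\right) = \left(-45\right) \left(-48\right) \left(-42\right) = 2160 \left(-42\right) = -90720$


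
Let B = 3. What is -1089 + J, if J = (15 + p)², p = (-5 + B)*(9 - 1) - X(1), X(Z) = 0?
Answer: -1088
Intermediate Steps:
p = -16 (p = (-5 + 3)*(9 - 1) - 1*0 = -2*8 + 0 = -16 + 0 = -16)
J = 1 (J = (15 - 16)² = (-1)² = 1)
-1089 + J = -1089 + 1 = -1088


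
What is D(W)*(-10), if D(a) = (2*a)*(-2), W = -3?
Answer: -120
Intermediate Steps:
D(a) = -4*a
D(W)*(-10) = -4*(-3)*(-10) = 12*(-10) = -120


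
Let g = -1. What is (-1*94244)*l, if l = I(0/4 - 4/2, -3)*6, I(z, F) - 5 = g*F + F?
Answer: -2827320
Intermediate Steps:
I(z, F) = 5 (I(z, F) = 5 + (-F + F) = 5 + 0 = 5)
l = 30 (l = 5*6 = 30)
(-1*94244)*l = -1*94244*30 = -94244*30 = -2827320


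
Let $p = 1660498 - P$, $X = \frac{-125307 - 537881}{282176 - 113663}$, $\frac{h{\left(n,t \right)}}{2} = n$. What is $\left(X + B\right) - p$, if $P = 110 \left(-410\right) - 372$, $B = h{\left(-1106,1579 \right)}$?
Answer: $- \frac{287851536554}{168513} \approx -1.7082 \cdot 10^{6}$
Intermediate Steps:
$h{\left(n,t \right)} = 2 n$
$B = -2212$ ($B = 2 \left(-1106\right) = -2212$)
$X = - \frac{663188}{168513} \approx -3.9355$
$P = -45472$ ($P = -45100 - 372 = -45472$)
$p = 1705970$ ($p = 1660498 - -45472 = 1660498 + 45472 = 1705970$)
$\left(X + B\right) - p = \left(- \frac{663188}{168513} - 2212\right) - 1705970 = - \frac{373413944}{168513} - 1705970 = - \frac{287851536554}{168513}$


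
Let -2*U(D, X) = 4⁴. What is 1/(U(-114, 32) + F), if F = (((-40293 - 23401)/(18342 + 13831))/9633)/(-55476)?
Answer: -8596630554642/1100368710962329 ≈ -0.0078125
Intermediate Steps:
U(D, X) = -128 (U(D, X) = -½*4⁴ = -½*256 = -128)
F = 31847/8596630554642 (F = (-63694/32173*(1/9633))*(-1/55476) = (-63694*1/32173*(1/9633))*(-1/55476) = -63694/32173*1/9633*(-1/55476) = -63694/309922509*(-1/55476) = 31847/8596630554642 ≈ 3.7046e-9)
1/(U(-114, 32) + F) = 1/(-128 + 31847/8596630554642) = 1/(-1100368710962329/8596630554642) = -8596630554642/1100368710962329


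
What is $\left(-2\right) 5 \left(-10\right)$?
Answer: $100$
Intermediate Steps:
$\left(-2\right) 5 \left(-10\right) = \left(-10\right) \left(-10\right) = 100$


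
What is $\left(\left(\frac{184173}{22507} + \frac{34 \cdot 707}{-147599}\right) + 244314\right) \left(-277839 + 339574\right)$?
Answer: $\frac{50106617820729810805}{3322010693} \approx 1.5083 \cdot 10^{10}$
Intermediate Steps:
$\left(\left(\frac{184173}{22507} + \frac{34 \cdot 707}{-147599}\right) + 244314\right) \left(-277839 + 339574\right) = \left(\left(184173 \cdot \frac{1}{22507} + 24038 \left(- \frac{1}{147599}\right)\right) + 244314\right) 61735 = \left(\left(\frac{184173}{22507} - \frac{24038}{147599}\right) + 244314\right) 61735 = \left(\frac{26642727361}{3322010693} + 244314\right) 61735 = \frac{811640363176963}{3322010693} \cdot 61735 = \frac{50106617820729810805}{3322010693}$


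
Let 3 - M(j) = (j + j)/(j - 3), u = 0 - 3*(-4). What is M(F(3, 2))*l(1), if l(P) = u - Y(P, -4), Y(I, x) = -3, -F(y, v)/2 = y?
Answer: 25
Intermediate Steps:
F(y, v) = -2*y
u = 12 (u = 0 + 12 = 12)
M(j) = 3 - 2*j/(-3 + j) (M(j) = 3 - (j + j)/(j - 3) = 3 - 2*j/(-3 + j))
l(P) = 15 (l(P) = 12 - 1*(-3) = 12 + 3 = 15)
M(F(3, 2))*l(1) = ((-9 - 2*3)/(-3 - 2*3))*15 = ((-9 - 6)/(-3 - 6))*15 = (-15/(-9))*15 = -⅑*(-15)*15 = (5/3)*15 = 25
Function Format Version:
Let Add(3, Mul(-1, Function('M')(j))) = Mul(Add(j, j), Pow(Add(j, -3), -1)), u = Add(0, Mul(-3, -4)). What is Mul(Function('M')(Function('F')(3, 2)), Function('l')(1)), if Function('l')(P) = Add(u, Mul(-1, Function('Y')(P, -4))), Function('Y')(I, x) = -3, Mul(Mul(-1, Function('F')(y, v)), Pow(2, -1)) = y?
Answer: 25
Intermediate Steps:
Function('F')(y, v) = Mul(-2, y)
u = 12 (u = Add(0, 12) = 12)
Function('M')(j) = Add(3, Mul(-2, j, Pow(Add(-3, j), -1))) (Function('M')(j) = Add(3, Mul(-1, Mul(Add(j, j), Pow(Add(j, -3), -1)))) = Add(3, Mul(-1, Mul(Mul(2, j), Pow(Add(-3, j), -1)))) = Add(3, Mul(-1, Mul(2, j, Pow(Add(-3, j), -1)))) = Add(3, Mul(-2, j, Pow(Add(-3, j), -1))))
Function('l')(P) = 15 (Function('l')(P) = Add(12, Mul(-1, -3)) = Add(12, 3) = 15)
Mul(Function('M')(Function('F')(3, 2)), Function('l')(1)) = Mul(Mul(Pow(Add(-3, Mul(-2, 3)), -1), Add(-9, Mul(-2, 3))), 15) = Mul(Mul(Pow(Add(-3, -6), -1), Add(-9, -6)), 15) = Mul(Mul(Pow(-9, -1), -15), 15) = Mul(Mul(Rational(-1, 9), -15), 15) = Mul(Rational(5, 3), 15) = 25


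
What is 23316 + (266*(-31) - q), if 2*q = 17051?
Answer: 13089/2 ≈ 6544.5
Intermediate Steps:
q = 17051/2 (q = (½)*17051 = 17051/2 ≈ 8525.5)
23316 + (266*(-31) - q) = 23316 + (266*(-31) - 1*17051/2) = 23316 + (-8246 - 17051/2) = 23316 - 33543/2 = 13089/2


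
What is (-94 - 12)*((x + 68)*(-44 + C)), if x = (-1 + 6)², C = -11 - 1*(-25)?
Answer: 295740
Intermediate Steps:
C = 14 (C = -11 + 25 = 14)
x = 25 (x = 5² = 25)
(-94 - 12)*((x + 68)*(-44 + C)) = (-94 - 12)*((25 + 68)*(-44 + 14)) = -9858*(-30) = -106*(-2790) = 295740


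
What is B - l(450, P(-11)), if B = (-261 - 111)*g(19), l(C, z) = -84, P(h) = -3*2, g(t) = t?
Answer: -6984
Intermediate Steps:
P(h) = -6
B = -7068 (B = (-261 - 111)*19 = -372*19 = -7068)
B - l(450, P(-11)) = -7068 - 1*(-84) = -7068 + 84 = -6984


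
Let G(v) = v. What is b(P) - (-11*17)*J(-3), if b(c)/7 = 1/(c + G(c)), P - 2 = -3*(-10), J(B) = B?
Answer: -35897/64 ≈ -560.89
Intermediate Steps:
P = 32 (P = 2 - 3*(-10) = 2 + 30 = 32)
b(c) = 7/(2*c) (b(c) = 7/(c + c) = 7/((2*c)) = 7*(1/(2*c)) = 7/(2*c))
b(P) - (-11*17)*J(-3) = (7/2)/32 - (-11*17)*(-3) = (7/2)*(1/32) - (-187)*(-3) = 7/64 - 1*561 = 7/64 - 561 = -35897/64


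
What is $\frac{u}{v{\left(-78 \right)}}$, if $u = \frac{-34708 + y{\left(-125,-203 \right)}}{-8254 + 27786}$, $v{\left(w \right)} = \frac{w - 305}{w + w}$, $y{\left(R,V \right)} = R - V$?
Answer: $- \frac{1350570}{1870189} \approx -0.72216$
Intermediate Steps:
$v{\left(w \right)} = \frac{-305 + w}{2 w}$
$u = - \frac{17315}{9766}$ ($u = \frac{-34708 - -78}{-8254 + 27786} = \frac{-34708 + \left(-125 + 203\right)}{19532} = \left(-34708 + 78\right) \frac{1}{19532} = \left(-34630\right) \frac{1}{19532} = - \frac{17315}{9766} \approx -1.773$)
$\frac{u}{v{\left(-78 \right)}} = - \frac{17315}{9766 \frac{-305 - 78}{2 \left(-78\right)}} = - \frac{17315}{9766 \cdot \frac{1}{2} \left(- \frac{1}{78}\right) \left(-383\right)} = - \frac{17315}{9766 \cdot \frac{383}{156}} = \left(- \frac{17315}{9766}\right) \frac{156}{383} = - \frac{1350570}{1870189}$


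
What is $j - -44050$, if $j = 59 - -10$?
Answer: $44119$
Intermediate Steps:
$j = 69$ ($j = 59 + 10 = 69$)
$j - -44050 = 69 - -44050 = 69 + 44050 = 44119$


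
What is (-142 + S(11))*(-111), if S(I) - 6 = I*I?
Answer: 1665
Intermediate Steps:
S(I) = 6 + I² (S(I) = 6 + I*I = 6 + I²)
(-142 + S(11))*(-111) = (-142 + (6 + 11²))*(-111) = (-142 + (6 + 121))*(-111) = (-142 + 127)*(-111) = -15*(-111) = 1665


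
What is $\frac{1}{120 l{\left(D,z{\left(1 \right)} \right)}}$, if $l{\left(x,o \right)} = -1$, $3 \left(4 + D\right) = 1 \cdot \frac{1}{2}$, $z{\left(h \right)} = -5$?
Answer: $- \frac{1}{120} \approx -0.0083333$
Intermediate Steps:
$D = - \frac{23}{6}$ ($D = -4 + \frac{1 \cdot \frac{1}{2}}{3} = -4 + \frac{1}{3} \cdot \frac{1}{2} = -4 + \frac{1}{6} = - \frac{23}{6} \approx -3.8333$)
$\frac{1}{120 l{\left(D,z{\left(1 \right)} \right)}} = \frac{1}{120 \left(-1\right)} = \frac{1}{-120} = - \frac{1}{120}$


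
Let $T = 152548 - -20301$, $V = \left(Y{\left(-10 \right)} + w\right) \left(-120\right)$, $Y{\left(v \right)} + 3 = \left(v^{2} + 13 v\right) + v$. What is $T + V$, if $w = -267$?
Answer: $210049$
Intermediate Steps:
$Y{\left(v \right)} = -3 + v^{2} + 14 v$ ($Y{\left(v \right)} = -3 + \left(\left(v^{2} + 13 v\right) + v\right) = -3 + \left(v^{2} + 14 v\right) = -3 + v^{2} + 14 v$)
$V = 37200$ ($V = \left(\left(-3 + \left(-10\right)^{2} + 14 \left(-10\right)\right) - 267\right) \left(-120\right) = \left(\left(-3 + 100 - 140\right) - 267\right) \left(-120\right) = \left(-43 - 267\right) \left(-120\right) = \left(-310\right) \left(-120\right) = 37200$)
$T = 172849$ ($T = 152548 + 20301 = 172849$)
$T + V = 172849 + 37200 = 210049$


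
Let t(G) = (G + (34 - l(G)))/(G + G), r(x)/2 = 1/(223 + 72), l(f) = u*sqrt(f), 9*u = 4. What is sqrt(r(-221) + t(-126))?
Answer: sqrt(128440935 + 1827525*I*sqrt(14))/18585 ≈ 0.61002 + 0.016227*I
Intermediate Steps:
u = 4/9 (u = (1/9)*4 = 4/9 ≈ 0.44444)
l(f) = 4*sqrt(f)/9
r(x) = 2/295 (r(x) = 2/(223 + 72) = 2/295)
t(G) = (34 + G - 4*sqrt(G)/9)/(2*G) (t(G) = (G + (34 - 4*sqrt(G)/9))/(G + G) = (G + (34 - 4*sqrt(G)/9))/((2*G)) = (34 + G - 4*sqrt(G)/9)*(1/(2*G)) = (34 + G - 4*sqrt(G)/9)/(2*G))
sqrt(r(-221) + t(-126)) = sqrt(2/295 + (1/18)*(306 - 12*I*sqrt(14) + 9*(-126))/(-126)) = sqrt(2/295 + (1/18)*(-1/126)*(306 - 12*I*sqrt(14) - 1134)) = sqrt(2/295 + (1/18)*(-1/126)*(-828 - 12*I*sqrt(14))) = sqrt(2/295 + (23/63 + I*sqrt(14)/189)) = sqrt(6911/18585 + I*sqrt(14)/189)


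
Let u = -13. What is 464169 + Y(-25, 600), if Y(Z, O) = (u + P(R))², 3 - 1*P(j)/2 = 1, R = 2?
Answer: 464250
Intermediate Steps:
P(j) = 4 (P(j) = 6 - 2*1 = 6 - 2 = 4)
Y(Z, O) = 81 (Y(Z, O) = (-13 + 4)² = (-9)² = 81)
464169 + Y(-25, 600) = 464169 + 81 = 464250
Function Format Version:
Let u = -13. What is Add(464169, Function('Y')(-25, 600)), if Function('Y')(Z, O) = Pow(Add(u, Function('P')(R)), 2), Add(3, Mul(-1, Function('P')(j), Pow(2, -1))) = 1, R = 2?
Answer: 464250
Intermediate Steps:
Function('P')(j) = 4 (Function('P')(j) = Add(6, Mul(-2, 1)) = Add(6, -2) = 4)
Function('Y')(Z, O) = 81 (Function('Y')(Z, O) = Pow(Add(-13, 4), 2) = Pow(-9, 2) = 81)
Add(464169, Function('Y')(-25, 600)) = Add(464169, 81) = 464250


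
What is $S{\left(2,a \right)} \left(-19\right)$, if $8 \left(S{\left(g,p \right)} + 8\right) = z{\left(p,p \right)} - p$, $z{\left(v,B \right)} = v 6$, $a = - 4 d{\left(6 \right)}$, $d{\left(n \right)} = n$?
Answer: $437$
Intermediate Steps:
$a = -24$ ($a = \left(-4\right) 6 = -24$)
$z{\left(v,B \right)} = 6 v$
$S{\left(g,p \right)} = -8 + \frac{5 p}{8}$ ($S{\left(g,p \right)} = -8 + \frac{6 p - p}{8} = -8 + \frac{5 p}{8}$)
$S{\left(2,a \right)} \left(-19\right) = \left(-8 + \frac{5}{8} \left(-24\right)\right) \left(-19\right) = \left(-8 - 15\right) \left(-19\right) = \left(-23\right) \left(-19\right) = 437$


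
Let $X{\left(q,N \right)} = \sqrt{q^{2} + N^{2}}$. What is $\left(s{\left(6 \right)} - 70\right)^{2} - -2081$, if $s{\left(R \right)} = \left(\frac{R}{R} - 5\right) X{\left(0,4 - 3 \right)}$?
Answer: $7557$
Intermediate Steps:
$X{\left(q,N \right)} = \sqrt{N^{2} + q^{2}}$
$s{\left(R \right)} = -4$ ($s{\left(R \right)} = \left(\frac{R}{R} - 5\right) \sqrt{\left(4 - 3\right)^{2} + 0^{2}} = \left(1 - 5\right) \sqrt{1^{2} + 0} = - 4 \sqrt{1 + 0} = - 4 \sqrt{1} = \left(-4\right) 1 = -4$)
$\left(s{\left(6 \right)} - 70\right)^{2} - -2081 = \left(-4 - 70\right)^{2} - -2081 = \left(-74\right)^{2} + 2081 = 5476 + 2081 = 7557$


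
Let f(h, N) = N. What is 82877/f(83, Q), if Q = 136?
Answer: 82877/136 ≈ 609.39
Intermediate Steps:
82877/f(83, Q) = 82877/136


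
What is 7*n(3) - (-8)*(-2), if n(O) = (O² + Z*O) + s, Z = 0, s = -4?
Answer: 19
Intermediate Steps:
n(O) = -4 + O² (n(O) = (O² + 0*O) - 4 = (O² + 0) - 4 = O² - 4 = -4 + O²)
7*n(3) - (-8)*(-2) = 7*(-4 + 3²) - (-8)*(-2) = 7*(-4 + 9) - 8*2 = 7*5 - 16 = 35 - 16 = 19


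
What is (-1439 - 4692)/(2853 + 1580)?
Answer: -6131/4433 ≈ -1.3830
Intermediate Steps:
(-1439 - 4692)/(2853 + 1580) = -6131/4433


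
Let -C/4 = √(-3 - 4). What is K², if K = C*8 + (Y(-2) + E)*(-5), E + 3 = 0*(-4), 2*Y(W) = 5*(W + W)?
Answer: (65 - 32*I*√7)² ≈ -2943.0 - 11006.0*I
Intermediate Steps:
Y(W) = 5*W (Y(W) = (5*(W + W))/2 = (5*(2*W))/2 = (10*W)/2 = 5*W)
E = -3 (E = -3 + 0*(-4) = -3 + 0 = -3)
C = -4*I*√7 (C = -4*√(-3 - 4) = -4*I*√7 ≈ -10.583*I)
K = 65 - 32*I*√7 (K = -4*I*√7*8 + (5*(-2) - 3)*(-5) = -32*I*√7 + (-10 - 3)*(-5) = -32*I*√7 - 13*(-5) = -32*I*√7 + 65 = 65 - 32*I*√7 ≈ 65.0 - 84.664*I)
K² = (65 - 32*I*√7)²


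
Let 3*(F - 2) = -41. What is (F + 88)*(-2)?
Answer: -458/3 ≈ -152.67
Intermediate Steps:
F = -35/3 (F = 2 + (⅓)*(-41) = 2 - 41/3 = -35/3 ≈ -11.667)
(F + 88)*(-2) = (-35/3 + 88)*(-2) = (229/3)*(-2) = -458/3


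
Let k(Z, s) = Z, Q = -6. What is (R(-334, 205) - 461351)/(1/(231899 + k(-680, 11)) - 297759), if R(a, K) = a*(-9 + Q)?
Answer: 105514709679/68847538220 ≈ 1.5326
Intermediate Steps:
R(a, K) = -15*a (R(a, K) = a*(-9 - 6) = a*(-15) = -15*a)
(R(-334, 205) - 461351)/(1/(231899 + k(-680, 11)) - 297759) = (-15*(-334) - 461351)/(1/(231899 - 680) - 297759) = (5010 - 461351)/(1/231219 - 297759) = -456341/(1/231219 - 297759) = -456341/(-68847538220/231219) = -456341*(-231219/68847538220) = 105514709679/68847538220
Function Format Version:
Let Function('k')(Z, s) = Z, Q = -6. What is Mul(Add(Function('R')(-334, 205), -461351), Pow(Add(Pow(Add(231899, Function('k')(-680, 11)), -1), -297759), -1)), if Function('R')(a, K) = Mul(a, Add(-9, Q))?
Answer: Rational(105514709679, 68847538220) ≈ 1.5326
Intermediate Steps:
Function('R')(a, K) = Mul(-15, a) (Function('R')(a, K) = Mul(a, Add(-9, -6)) = Mul(a, -15) = Mul(-15, a))
Mul(Add(Function('R')(-334, 205), -461351), Pow(Add(Pow(Add(231899, Function('k')(-680, 11)), -1), -297759), -1)) = Mul(Add(Mul(-15, -334), -461351), Pow(Add(Pow(Add(231899, -680), -1), -297759), -1)) = Mul(Add(5010, -461351), Pow(Add(Pow(231219, -1), -297759), -1)) = Mul(-456341, Pow(Add(Rational(1, 231219), -297759), -1)) = Mul(-456341, Pow(Rational(-68847538220, 231219), -1)) = Mul(-456341, Rational(-231219, 68847538220)) = Rational(105514709679, 68847538220)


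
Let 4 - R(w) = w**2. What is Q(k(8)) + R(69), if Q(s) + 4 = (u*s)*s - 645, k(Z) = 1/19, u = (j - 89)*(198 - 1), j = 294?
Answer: -1911181/361 ≈ -5294.1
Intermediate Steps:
u = 40385 (u = (294 - 89)*(198 - 1) = 205*197 = 40385)
k(Z) = 1/19
Q(s) = -649 + 40385*s**2 (Q(s) = -4 + ((40385*s)*s - 645) = -4 + (40385*s**2 - 645) = -4 + (-645 + 40385*s**2) = -649 + 40385*s**2)
R(w) = 4 - w**2
Q(k(8)) + R(69) = (-649 + 40385*(1/19)**2) + (4 - 1*69**2) = (-649 + 40385*(1/361)) + (4 - 1*4761) = (-649 + 40385/361) + (4 - 4761) = -193904/361 - 4757 = -1911181/361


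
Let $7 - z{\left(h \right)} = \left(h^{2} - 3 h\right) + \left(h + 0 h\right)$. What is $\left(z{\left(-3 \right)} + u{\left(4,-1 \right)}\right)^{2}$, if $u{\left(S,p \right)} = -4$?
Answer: $144$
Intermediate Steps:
$z{\left(h \right)} = 7 - h^{2} + 2 h$ ($z{\left(h \right)} = 7 - \left(\left(h^{2} - 3 h\right) + \left(h + 0 h\right)\right) = 7 - \left(\left(h^{2} - 3 h\right) + \left(h + 0\right)\right) = 7 - \left(\left(h^{2} - 3 h\right) + h\right) = 7 - \left(h^{2} - 2 h\right) = 7 - h^{2} + 2 h$)
$\left(z{\left(-3 \right)} + u{\left(4,-1 \right)}\right)^{2} = \left(\left(7 - \left(-3\right)^{2} + 2 \left(-3\right)\right) - 4\right)^{2} = \left(\left(7 - 9 - 6\right) - 4\right)^{2} = \left(-8 - 4\right)^{2} = \left(-12\right)^{2} = 144$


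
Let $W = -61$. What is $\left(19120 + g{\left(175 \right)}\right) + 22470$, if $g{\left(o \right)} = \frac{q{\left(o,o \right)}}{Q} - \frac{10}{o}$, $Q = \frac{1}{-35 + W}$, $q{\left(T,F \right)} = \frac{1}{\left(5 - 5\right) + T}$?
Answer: $\frac{7278144}{175} \approx 41589.0$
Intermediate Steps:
$q{\left(T,F \right)} = \frac{1}{T}$ ($q{\left(T,F \right)} = \frac{1}{0 + T} = \frac{1}{T}$)
$Q = - \frac{1}{96}$ ($Q = \frac{1}{-35 - 61} = \frac{1}{-96} = - \frac{1}{96} \approx -0.010417$)
$g{\left(o \right)} = - \frac{106}{o}$ ($g{\left(o \right)} = \frac{1}{o \left(- \frac{1}{96}\right)} - \frac{10}{o} = \frac{1}{o} \left(-96\right) - \frac{10}{o} = - \frac{96}{o} - \frac{10}{o} = - \frac{106}{o}$)
$\left(19120 + g{\left(175 \right)}\right) + 22470 = \left(19120 - \frac{106}{175}\right) + 22470 = \frac{3345894}{175} + 22470 = \frac{7278144}{175}$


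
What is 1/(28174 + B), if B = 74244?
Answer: 1/102418 ≈ 9.7639e-6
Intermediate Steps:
1/(28174 + B) = 1/(28174 + 74244) = 1/102418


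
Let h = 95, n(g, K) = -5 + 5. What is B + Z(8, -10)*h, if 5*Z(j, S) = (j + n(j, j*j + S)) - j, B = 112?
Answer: 112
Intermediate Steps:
n(g, K) = 0
Z(j, S) = 0 (Z(j, S) = ((j + 0) - j)/5 = (j - j)/5 = (⅕)*0 = 0)
B + Z(8, -10)*h = 112 + 0*95 = 112 + 0 = 112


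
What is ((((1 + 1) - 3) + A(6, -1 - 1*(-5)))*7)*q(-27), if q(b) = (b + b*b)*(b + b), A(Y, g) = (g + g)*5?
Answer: -10348884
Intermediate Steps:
A(Y, g) = 10*g (A(Y, g) = (2*g)*5 = 10*g)
q(b) = 2*b*(b + b**2) (q(b) = (b + b**2)*(2*b) = 2*b*(b + b**2))
((((1 + 1) - 3) + A(6, -1 - 1*(-5)))*7)*q(-27) = ((((1 + 1) - 3) + 10*(-1 - 1*(-5)))*7)*(2*(-27)**2*(1 - 27)) = (((2 - 3) + 10*(-1 + 5))*7)*(2*729*(-26)) = ((-1 + 10*4)*7)*(-37908) = ((-1 + 40)*7)*(-37908) = (39*7)*(-37908) = 273*(-37908) = -10348884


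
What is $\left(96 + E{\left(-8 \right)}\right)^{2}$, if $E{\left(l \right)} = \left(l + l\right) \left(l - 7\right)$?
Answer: $112896$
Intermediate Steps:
$E{\left(l \right)} = 2 l \left(-7 + l\right)$
$\left(96 + E{\left(-8 \right)}\right)^{2} = \left(96 + 2 \left(-8\right) \left(-7 - 8\right)\right)^{2} = \left(96 + 2 \left(-8\right) \left(-15\right)\right)^{2} = \left(96 + 240\right)^{2} = 336^{2} = 112896$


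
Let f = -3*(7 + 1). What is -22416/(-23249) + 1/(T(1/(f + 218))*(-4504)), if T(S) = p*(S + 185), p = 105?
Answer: 190239789582607/197309284459140 ≈ 0.96417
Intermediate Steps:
f = -24 (f = -3*8 = -24)
T(S) = 19425 + 105*S (T(S) = 105*(S + 185) = 105*(185 + S) = 19425 + 105*S)
-22416/(-23249) + 1/(T(1/(f + 218))*(-4504)) = -22416/(-23249) + 1/((19425 + 105/(-24 + 218))*(-4504)) = -22416*(-1/23249) - 1/4504/(19425 + 105/194) = 22416/23249 - 1/4504/(19425 + 105*(1/194)) = 22416/23249 - 1/4504/(19425 + 105/194) = 22416/23249 - 1/4504/(3768555/194) = 22416/23249 + (194/3768555)*(-1/4504) = 22416/23249 - 97/8486785860 = 190239789582607/197309284459140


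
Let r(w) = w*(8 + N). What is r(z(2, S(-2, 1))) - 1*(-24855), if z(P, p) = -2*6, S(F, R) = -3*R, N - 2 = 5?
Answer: 24675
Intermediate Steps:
N = 7 (N = 2 + 5 = 7)
z(P, p) = -12
r(w) = 15*w (r(w) = w*(8 + 7) = w*15 = 15*w)
r(z(2, S(-2, 1))) - 1*(-24855) = 15*(-12) - 1*(-24855) = -180 + 24855 = 24675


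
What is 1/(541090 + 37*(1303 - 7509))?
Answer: 1/311468 ≈ 3.2106e-6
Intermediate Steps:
1/(541090 + 37*(1303 - 7509)) = 1/(541090 + 37*(-6206)) = 1/(541090 - 229622) = 1/311468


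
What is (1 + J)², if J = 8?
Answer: 81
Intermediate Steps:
(1 + J)² = (1 + 8)² = 9² = 81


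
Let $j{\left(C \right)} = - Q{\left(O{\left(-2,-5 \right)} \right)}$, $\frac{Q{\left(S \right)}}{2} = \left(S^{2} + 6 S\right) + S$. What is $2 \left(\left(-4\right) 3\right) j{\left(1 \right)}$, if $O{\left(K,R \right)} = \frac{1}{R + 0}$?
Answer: $- \frac{1632}{25} \approx -65.28$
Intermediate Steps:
$O{\left(K,R \right)} = \frac{1}{R}$
$Q{\left(S \right)} = 2 S^{2} + 14 S$ ($Q{\left(S \right)} = 2 \left(\left(S^{2} + 6 S\right) + S\right) = 2 \left(S^{2} + 7 S\right) = 2 S^{2} + 14 S$)
$j{\left(C \right)} = \frac{68}{25}$ ($j{\left(C \right)} = - \frac{2 \left(7 + \frac{1}{-5}\right)}{-5} = - \frac{2 \left(-1\right) \left(7 - \frac{1}{5}\right)}{5} = - \frac{2 \left(-1\right) 34}{5 \cdot 5} = \left(-1\right) \left(- \frac{68}{25}\right) = \frac{68}{25}$)
$2 \left(\left(-4\right) 3\right) j{\left(1 \right)} = 2 \left(\left(-4\right) 3\right) \frac{68}{25} = 2 \left(-12\right) \frac{68}{25} = \left(-24\right) \frac{68}{25} = - \frac{1632}{25}$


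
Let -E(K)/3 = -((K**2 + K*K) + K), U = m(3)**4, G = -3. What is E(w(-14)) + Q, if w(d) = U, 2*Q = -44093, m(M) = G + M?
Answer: -44093/2 ≈ -22047.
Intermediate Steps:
m(M) = -3 + M
Q = -44093/2 (Q = (1/2)*(-44093) = -44093/2 ≈ -22047.)
U = 0 (U = (-3 + 3)**4 = 0**4 = 0)
w(d) = 0
E(K) = 3*K + 6*K**2 (E(K) = -(-3)*((K**2 + K*K) + K) = -(-3)*((K**2 + K**2) + K) = -(-3)*(2*K**2 + K) = -(-3)*(K + 2*K**2) = -3*(-K - 2*K**2) = 3*K + 6*K**2)
E(w(-14)) + Q = 3*0*(1 + 2*0) - 44093/2 = 3*0*(1 + 0) - 44093/2 = 3*0*1 - 44093/2 = 0 - 44093/2 = -44093/2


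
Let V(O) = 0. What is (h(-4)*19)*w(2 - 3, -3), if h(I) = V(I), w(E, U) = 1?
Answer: 0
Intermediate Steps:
h(I) = 0
(h(-4)*19)*w(2 - 3, -3) = (0*19)*1 = 0*1 = 0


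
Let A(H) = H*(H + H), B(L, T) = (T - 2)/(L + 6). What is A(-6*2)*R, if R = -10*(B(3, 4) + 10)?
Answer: -29440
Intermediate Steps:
B(L, T) = (-2 + T)/(6 + L)
A(H) = 2*H² (A(H) = H*(2*H) = 2*H²)
R = -920/9 (R = -10*((-2 + 4)/(6 + 3) + 10) = -10*(2/9 + 10) = -10*92/9 = -920/9 ≈ -102.22)
A(-6*2)*R = (2*(-6*2)²)*(-920/9) = (2*(-12)²)*(-920/9) = (2*144)*(-920/9) = 288*(-920/9) = -29440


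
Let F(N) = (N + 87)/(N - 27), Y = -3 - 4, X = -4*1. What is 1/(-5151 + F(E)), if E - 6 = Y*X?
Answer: -7/35936 ≈ -0.00019479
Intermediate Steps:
X = -4
Y = -7
E = 34 (E = 6 - 7*(-4) = 6 + 28 = 34)
F(N) = (87 + N)/(-27 + N)
1/(-5151 + F(E)) = 1/(-5151 + (87 + 34)/(-27 + 34)) = 1/(-5151 + 121/7) = 1/(-35936/7) = -7/35936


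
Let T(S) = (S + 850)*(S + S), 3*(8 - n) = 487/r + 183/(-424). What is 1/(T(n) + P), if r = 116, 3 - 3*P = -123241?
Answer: 680362272/35812814587177 ≈ 1.8998e-5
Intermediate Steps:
P = 123244/3 (P = 1 - ⅓*(-123241) = 1 + 123241/3 = 123244/3 ≈ 41081.)
n = 248789/36888 (n = 8 - (487/116 + 183/(-424))/3 = 8 - (487*(1/116) + 183*(-1/424))/3 = 8 - (487/116 - 183/424)/3 = 8 - ⅓*46315/12296 = 8 - 46315/36888 = 248789/36888 ≈ 6.7444)
T(S) = 2*S*(850 + S) (T(S) = (850 + S)*(2*S) = 2*S*(850 + S))
1/(T(n) + P) = 1/(2*(248789/36888)*(850 + 248789/36888) + 123244/3) = 1/(2*(248789/36888)*(31603589/36888) + 123244/3) = 1/(7862625303721/680362272 + 123244/3) = 1/(35812814587177/680362272) = 680362272/35812814587177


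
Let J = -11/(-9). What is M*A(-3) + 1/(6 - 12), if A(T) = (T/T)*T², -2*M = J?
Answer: -17/3 ≈ -5.6667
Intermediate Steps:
J = 11/9 (J = -11*(-⅑) = 11/9 ≈ 1.2222)
M = -11/18 (M = -½*11/9 = -11/18 ≈ -0.61111)
A(T) = T² (A(T) = 1*T² = T²)
M*A(-3) + 1/(6 - 12) = -11/18*(-3)² + 1/(6 - 12) = -11/18*9 + 1/(-6) = -11/2 - ⅙ = -17/3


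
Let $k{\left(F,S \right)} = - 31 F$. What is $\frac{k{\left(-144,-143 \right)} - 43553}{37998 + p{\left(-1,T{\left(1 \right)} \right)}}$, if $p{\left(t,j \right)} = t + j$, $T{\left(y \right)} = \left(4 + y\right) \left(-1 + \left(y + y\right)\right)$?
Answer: $- \frac{39089}{38002} \approx -1.0286$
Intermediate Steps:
$T{\left(y \right)} = \left(-1 + 2 y\right) \left(4 + y\right)$ ($T{\left(y \right)} = \left(4 + y\right) \left(-1 + 2 y\right) = \left(-1 + 2 y\right) \left(4 + y\right)$)
$p{\left(t,j \right)} = j + t$
$\frac{k{\left(-144,-143 \right)} - 43553}{37998 + p{\left(-1,T{\left(1 \right)} \right)}} = \frac{\left(-31\right) \left(-144\right) - 43553}{37998 + \left(\left(-4 + 2 \cdot 1^{2} + 7 \cdot 1\right) - 1\right)} = \frac{4464 - 43553}{37998 + \left(\left(-4 + 2 \cdot 1 + 7\right) - 1\right)} = - \frac{39089}{37998 + \left(\left(-4 + 2 + 7\right) - 1\right)} = - \frac{39089}{37998 + \left(5 - 1\right)} = - \frac{39089}{37998 + 4} = - \frac{39089}{38002}$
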